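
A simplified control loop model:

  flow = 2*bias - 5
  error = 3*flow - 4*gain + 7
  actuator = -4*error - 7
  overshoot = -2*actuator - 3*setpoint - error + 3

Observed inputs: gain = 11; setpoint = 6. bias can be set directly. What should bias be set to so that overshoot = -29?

bias = 8

Substituting into the error equation gives error = 6*bias - 52.
This gives actuator = -24*bias + 201.
So overshoot = 42*bias - 365.
Solve 42*bias - 365 = -29: bias = (-29 + 365) / 42 = 8.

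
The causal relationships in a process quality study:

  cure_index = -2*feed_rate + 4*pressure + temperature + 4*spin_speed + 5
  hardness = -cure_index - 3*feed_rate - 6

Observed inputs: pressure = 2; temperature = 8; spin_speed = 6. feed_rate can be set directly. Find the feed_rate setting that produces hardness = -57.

Substituting into the cure_index equation gives cure_index = -2*feed_rate + 45.
Substituting into the hardness equation gives hardness = -feed_rate - 51.
Solve -feed_rate - 51 = -57: feed_rate = (-57 + 51) / -1 = 6.

feed_rate = 6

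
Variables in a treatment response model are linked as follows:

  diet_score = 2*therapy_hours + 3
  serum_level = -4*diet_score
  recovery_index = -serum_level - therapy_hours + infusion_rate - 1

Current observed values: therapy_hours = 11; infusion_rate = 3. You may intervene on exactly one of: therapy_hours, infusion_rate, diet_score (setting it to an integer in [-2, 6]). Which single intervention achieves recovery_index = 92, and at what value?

Intervening on therapy_hours: recovery_index = 7*therapy_hours + 14. Reaching 92 requires therapy_hours = 78/7, not an integer.
Intervening on infusion_rate: with other inputs at their observed values, recovery_index = infusion_rate + 88. Solving for 92 gives infusion_rate = 4, within [-2, 6].
Intervening on diet_score: recovery_index = 4*diet_score - 9. Reaching 92 requires diet_score = 101/4, not an integer.

set infusion_rate = 4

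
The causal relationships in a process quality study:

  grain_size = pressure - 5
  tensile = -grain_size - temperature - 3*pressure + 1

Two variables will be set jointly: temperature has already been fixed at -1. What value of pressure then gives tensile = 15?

pressure = -2

With temperature held at -1:
Substituting into the tensile equation gives tensile = -4*pressure + 7.
Solve -4*pressure + 7 = 15: pressure = (15 - 7) / -4 = -2.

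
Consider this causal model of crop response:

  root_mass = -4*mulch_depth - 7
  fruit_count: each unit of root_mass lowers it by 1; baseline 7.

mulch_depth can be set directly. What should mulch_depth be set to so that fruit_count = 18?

Substituting into the fruit_count equation gives fruit_count = 4*mulch_depth + 14.
Solve 4*mulch_depth + 14 = 18: mulch_depth = (18 - 14) / 4 = 1.

mulch_depth = 1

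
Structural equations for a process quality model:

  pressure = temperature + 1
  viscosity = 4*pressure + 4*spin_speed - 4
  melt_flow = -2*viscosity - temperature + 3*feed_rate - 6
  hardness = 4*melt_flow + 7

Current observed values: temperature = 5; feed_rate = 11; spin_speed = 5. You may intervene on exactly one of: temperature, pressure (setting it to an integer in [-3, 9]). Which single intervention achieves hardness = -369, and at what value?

set temperature = 9

Intervening on temperature: with other inputs at their observed values, hardness = -36*temperature - 45. Solving for -369 gives temperature = 9, within [-3, 9].
Intervening on pressure: hardness = -32*pressure - 33. Reaching -369 requires pressure = 21/2, not an integer.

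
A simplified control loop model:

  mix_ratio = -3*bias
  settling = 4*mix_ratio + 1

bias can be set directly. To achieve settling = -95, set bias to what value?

bias = 8

Substituting into the settling equation gives settling = -12*bias + 1.
Solve -12*bias + 1 = -95: bias = (-95 - 1) / -12 = 8.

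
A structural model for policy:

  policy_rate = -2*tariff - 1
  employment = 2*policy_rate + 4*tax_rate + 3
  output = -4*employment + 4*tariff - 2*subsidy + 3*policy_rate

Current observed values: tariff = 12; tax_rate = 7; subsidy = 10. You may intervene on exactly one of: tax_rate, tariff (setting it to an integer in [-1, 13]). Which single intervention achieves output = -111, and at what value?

Intervening on tax_rate: output = -16*tax_rate + 141. Reaching -111 requires tax_rate = 63/4, not an integer.
Intervening on tariff: with other inputs at their observed values, output = 14*tariff - 139. Solving for -111 gives tariff = 2, within [-1, 13].

set tariff = 2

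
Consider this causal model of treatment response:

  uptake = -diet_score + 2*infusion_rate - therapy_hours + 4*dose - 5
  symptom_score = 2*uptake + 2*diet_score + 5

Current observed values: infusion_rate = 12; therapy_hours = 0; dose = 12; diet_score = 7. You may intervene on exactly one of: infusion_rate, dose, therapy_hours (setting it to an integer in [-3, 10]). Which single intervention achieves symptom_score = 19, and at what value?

set dose = -3

Intervening on infusion_rate: symptom_score = 4*infusion_rate + 91. Reaching 19 requires infusion_rate = -18, outside [-3, 10].
Intervening on dose: with other inputs at their observed values, symptom_score = 8*dose + 43. Solving for 19 gives dose = -3, within [-3, 10].
Intervening on therapy_hours: symptom_score = -2*therapy_hours + 139. Reaching 19 requires therapy_hours = 60, outside [-3, 10].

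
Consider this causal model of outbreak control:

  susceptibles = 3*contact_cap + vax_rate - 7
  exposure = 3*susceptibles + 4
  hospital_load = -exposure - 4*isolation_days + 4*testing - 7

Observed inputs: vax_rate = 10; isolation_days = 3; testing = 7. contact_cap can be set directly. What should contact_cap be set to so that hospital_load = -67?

Substituting into the susceptibles equation gives susceptibles = 3*contact_cap + 3.
So exposure = 9*contact_cap + 13.
hospital_load becomes -9*contact_cap - 4.
Solve -9*contact_cap - 4 = -67: contact_cap = (-67 + 4) / -9 = 7.

contact_cap = 7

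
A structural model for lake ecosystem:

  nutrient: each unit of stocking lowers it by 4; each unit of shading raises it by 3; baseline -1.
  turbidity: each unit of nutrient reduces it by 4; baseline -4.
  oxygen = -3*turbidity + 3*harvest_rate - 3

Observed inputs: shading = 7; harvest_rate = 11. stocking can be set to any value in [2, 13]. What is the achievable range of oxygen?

Substituting into the nutrient equation gives nutrient = -4*stocking + 20.
Substituting into the turbidity equation gives turbidity = 16*stocking - 84.
So oxygen = -48*stocking + 282.
Linear in stocking, so extremes are at the endpoints: stocking = 2 gives oxygen = 186; stocking = 13 gives oxygen = -342.

-342 to 186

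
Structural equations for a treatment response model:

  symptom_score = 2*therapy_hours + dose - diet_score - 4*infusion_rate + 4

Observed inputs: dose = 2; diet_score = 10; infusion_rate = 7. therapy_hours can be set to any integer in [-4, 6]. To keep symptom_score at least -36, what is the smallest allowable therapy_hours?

Substituting into the symptom_score equation gives symptom_score = 2*therapy_hours - 32.
Require 2*therapy_hours - 32 ≥ -36, so therapy_hours ≥ -2.
The smallest integer in [-4, 6] satisfying this is -2.

therapy_hours = -2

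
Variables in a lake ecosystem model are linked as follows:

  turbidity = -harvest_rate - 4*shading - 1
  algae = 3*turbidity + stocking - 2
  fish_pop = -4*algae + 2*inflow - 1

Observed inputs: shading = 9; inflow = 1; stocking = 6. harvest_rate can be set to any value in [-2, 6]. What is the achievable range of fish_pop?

Substituting into the turbidity equation gives turbidity = -harvest_rate - 37.
Substituting into the algae equation gives algae = -3*harvest_rate - 107.
Substituting into the fish_pop equation gives fish_pop = 12*harvest_rate + 429.
Linear in harvest_rate, so extremes are at the endpoints: harvest_rate = -2 gives fish_pop = 405; harvest_rate = 6 gives fish_pop = 501.

405 to 501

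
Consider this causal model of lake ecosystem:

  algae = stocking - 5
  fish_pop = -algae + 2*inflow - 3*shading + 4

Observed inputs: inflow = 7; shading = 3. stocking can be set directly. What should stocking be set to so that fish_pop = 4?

stocking = 10

Substituting into the fish_pop equation gives fish_pop = -stocking + 14.
Solve -stocking + 14 = 4: stocking = (4 - 14) / -1 = 10.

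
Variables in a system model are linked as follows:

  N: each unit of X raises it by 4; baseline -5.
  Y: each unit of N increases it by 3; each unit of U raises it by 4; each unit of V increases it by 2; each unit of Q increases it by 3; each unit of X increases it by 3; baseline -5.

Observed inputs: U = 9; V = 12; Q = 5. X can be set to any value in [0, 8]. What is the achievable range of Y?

55 to 175

Substituting into the Y equation gives Y = 15*X + 55.
Linear in X, so extremes are at the endpoints: X = 0 gives Y = 55; X = 8 gives Y = 175.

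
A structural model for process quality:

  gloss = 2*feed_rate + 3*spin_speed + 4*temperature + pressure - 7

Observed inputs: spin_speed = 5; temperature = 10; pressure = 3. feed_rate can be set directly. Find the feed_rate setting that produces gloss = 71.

Substituting into the gloss equation gives gloss = 2*feed_rate + 51.
Solve 2*feed_rate + 51 = 71: feed_rate = (71 - 51) / 2 = 10.

feed_rate = 10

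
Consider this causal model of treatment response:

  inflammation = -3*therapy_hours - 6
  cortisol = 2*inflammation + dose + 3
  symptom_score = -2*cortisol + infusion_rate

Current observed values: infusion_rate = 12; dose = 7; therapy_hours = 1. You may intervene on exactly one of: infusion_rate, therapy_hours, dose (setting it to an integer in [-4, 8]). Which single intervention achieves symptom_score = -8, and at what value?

set therapy_hours = -2

Intervening on infusion_rate: symptom_score = infusion_rate + 16. Reaching -8 requires infusion_rate = -24, outside [-4, 8].
Intervening on therapy_hours: with other inputs at their observed values, symptom_score = 12*therapy_hours + 16. Solving for -8 gives therapy_hours = -2, within [-4, 8].
Intervening on dose: symptom_score = -2*dose + 42. Reaching -8 requires dose = 25, outside [-4, 8].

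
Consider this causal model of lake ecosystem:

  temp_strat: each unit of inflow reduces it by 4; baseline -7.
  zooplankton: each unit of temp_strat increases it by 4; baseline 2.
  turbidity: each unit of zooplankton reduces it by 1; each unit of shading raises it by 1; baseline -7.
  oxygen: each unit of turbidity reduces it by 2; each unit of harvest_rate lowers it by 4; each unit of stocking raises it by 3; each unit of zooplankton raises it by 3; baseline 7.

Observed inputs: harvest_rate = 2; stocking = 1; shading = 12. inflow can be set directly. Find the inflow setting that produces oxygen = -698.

Substituting into the zooplankton equation gives zooplankton = -16*inflow - 26.
Substituting into the turbidity equation gives turbidity = 16*inflow + 31.
oxygen becomes -80*inflow - 138.
Solve -80*inflow - 138 = -698: inflow = (-698 + 138) / -80 = 7.

inflow = 7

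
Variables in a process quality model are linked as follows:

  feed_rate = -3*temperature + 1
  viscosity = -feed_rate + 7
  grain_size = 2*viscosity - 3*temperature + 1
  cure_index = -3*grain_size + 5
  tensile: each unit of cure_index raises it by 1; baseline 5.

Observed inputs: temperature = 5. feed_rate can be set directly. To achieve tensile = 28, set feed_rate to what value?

Intervening on feed_rate fixes its value directly, overriding its dependence on temperature.
Substituting into the grain_size equation gives grain_size = -2*feed_rate.
Substituting into the cure_index equation gives cure_index = 6*feed_rate + 5.
So tensile = 6*feed_rate + 10.
Solve 6*feed_rate + 10 = 28: feed_rate = (28 - 10) / 6 = 3.

feed_rate = 3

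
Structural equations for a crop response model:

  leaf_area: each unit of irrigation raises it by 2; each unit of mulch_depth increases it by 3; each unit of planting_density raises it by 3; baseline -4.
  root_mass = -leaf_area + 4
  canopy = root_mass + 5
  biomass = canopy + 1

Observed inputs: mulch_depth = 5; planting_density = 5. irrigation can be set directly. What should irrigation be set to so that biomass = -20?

irrigation = 2

Substituting into the leaf_area equation gives leaf_area = 2*irrigation + 26.
Substituting into the root_mass equation gives root_mass = -2*irrigation - 22.
Substituting into the canopy equation gives canopy = -2*irrigation - 17.
So biomass = -2*irrigation - 16.
Solve -2*irrigation - 16 = -20: irrigation = (-20 + 16) / -2 = 2.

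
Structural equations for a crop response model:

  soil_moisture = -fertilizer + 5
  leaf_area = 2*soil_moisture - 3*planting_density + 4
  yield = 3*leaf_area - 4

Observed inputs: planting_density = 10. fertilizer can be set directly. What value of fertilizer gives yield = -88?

Substituting into the leaf_area equation gives leaf_area = -2*fertilizer - 16.
This gives yield = -6*fertilizer - 52.
Solve -6*fertilizer - 52 = -88: fertilizer = (-88 + 52) / -6 = 6.

fertilizer = 6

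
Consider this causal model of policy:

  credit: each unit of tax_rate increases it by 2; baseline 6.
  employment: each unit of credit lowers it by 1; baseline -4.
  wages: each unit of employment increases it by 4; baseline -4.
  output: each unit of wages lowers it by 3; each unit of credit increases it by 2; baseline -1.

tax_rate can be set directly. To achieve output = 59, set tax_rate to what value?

tax_rate = -3

Substituting into the employment equation gives employment = -2*tax_rate - 10.
Substituting into the wages equation gives wages = -8*tax_rate - 44.
Substituting into the output equation gives output = 28*tax_rate + 143.
Solve 28*tax_rate + 143 = 59: tax_rate = (59 - 143) / 28 = -3.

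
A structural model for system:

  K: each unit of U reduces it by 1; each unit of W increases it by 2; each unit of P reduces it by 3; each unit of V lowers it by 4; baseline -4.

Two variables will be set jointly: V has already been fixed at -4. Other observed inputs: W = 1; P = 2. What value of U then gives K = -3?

U = 11

With V held at -4:
Substituting into the K equation gives K = -U + 8.
Solve -U + 8 = -3: U = (-3 - 8) / -1 = 11.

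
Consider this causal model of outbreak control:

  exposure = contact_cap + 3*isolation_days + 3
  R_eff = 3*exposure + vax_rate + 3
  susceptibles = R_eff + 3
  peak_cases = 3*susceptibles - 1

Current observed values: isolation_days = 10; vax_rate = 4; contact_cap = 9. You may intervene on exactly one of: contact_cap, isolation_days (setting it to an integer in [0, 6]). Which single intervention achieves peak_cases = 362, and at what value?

Intervening on contact_cap: with other inputs at their observed values, peak_cases = 9*contact_cap + 326. Solving for 362 gives contact_cap = 4, within [0, 6].
Intervening on isolation_days: peak_cases = 27*isolation_days + 137. Reaching 362 requires isolation_days = 25/3, not an integer.

set contact_cap = 4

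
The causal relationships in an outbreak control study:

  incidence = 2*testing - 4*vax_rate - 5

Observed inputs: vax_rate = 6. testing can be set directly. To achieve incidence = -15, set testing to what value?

Substituting into the incidence equation gives incidence = 2*testing - 29.
Solve 2*testing - 29 = -15: testing = (-15 + 29) / 2 = 7.

testing = 7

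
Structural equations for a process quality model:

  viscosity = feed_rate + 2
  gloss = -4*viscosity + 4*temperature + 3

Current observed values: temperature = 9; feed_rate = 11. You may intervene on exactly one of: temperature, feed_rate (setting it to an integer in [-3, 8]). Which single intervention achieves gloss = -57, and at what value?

set temperature = -2

Intervening on temperature: with other inputs at their observed values, gloss = 4*temperature - 49. Solving for -57 gives temperature = -2, within [-3, 8].
Intervening on feed_rate: gloss = -4*feed_rate + 31. Reaching -57 requires feed_rate = 22, outside [-3, 8].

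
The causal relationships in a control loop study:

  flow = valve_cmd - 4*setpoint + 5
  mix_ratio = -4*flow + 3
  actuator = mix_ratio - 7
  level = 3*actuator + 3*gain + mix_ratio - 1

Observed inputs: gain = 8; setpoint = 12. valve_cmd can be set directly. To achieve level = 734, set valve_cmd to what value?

valve_cmd = -2

Substituting into the flow equation gives flow = valve_cmd - 43.
Substituting into the mix_ratio equation gives mix_ratio = -4*valve_cmd + 175.
Substituting into the actuator equation gives actuator = -4*valve_cmd + 168.
level becomes -16*valve_cmd + 702.
Solve -16*valve_cmd + 702 = 734: valve_cmd = (734 - 702) / -16 = -2.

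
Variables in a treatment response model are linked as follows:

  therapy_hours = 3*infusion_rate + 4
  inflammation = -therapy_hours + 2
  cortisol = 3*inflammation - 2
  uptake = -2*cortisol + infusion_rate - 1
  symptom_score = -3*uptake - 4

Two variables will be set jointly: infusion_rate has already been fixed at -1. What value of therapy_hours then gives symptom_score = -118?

therapy_hours = 8

With infusion_rate held at -1:
Intervening on therapy_hours fixes its value directly, overriding its dependence on infusion_rate.
Substituting into the cortisol equation gives cortisol = -3*therapy_hours + 4.
Substituting into the uptake equation gives uptake = 6*therapy_hours - 10.
This gives symptom_score = -18*therapy_hours + 26.
Solve -18*therapy_hours + 26 = -118: therapy_hours = (-118 - 26) / -18 = 8.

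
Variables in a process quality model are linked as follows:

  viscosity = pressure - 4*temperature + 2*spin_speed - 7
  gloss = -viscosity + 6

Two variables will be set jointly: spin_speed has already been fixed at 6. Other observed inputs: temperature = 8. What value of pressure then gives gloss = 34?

pressure = -1

With spin_speed held at 6:
Substituting into the viscosity equation gives viscosity = pressure - 27.
Substituting into the gloss equation gives gloss = -pressure + 33.
Solve -pressure + 33 = 34: pressure = (34 - 33) / -1 = -1.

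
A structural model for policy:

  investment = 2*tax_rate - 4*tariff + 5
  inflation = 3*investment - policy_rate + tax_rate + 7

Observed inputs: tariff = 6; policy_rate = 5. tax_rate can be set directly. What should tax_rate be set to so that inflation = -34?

tax_rate = 3

Substituting into the investment equation gives investment = 2*tax_rate - 19.
This gives inflation = 7*tax_rate - 55.
Solve 7*tax_rate - 55 = -34: tax_rate = (-34 + 55) / 7 = 3.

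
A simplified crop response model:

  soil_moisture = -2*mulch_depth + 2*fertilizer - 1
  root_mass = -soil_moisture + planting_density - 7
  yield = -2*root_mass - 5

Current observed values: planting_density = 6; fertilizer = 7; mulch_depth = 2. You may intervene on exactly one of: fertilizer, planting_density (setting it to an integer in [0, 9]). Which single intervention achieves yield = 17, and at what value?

set planting_density = 5

Intervening on fertilizer: yield = 4*fertilizer - 13. Reaching 17 requires fertilizer = 15/2, not an integer.
Intervening on planting_density: with other inputs at their observed values, yield = -2*planting_density + 27. Solving for 17 gives planting_density = 5, within [0, 9].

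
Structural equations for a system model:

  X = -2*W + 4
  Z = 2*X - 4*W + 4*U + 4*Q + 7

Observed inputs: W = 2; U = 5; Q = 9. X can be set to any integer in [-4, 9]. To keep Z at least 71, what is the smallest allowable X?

X = 8

Intervening on X fixes its value directly, overriding its dependence on W.
Substituting into the Z equation gives Z = 2*X + 55.
Require 2*X + 55 ≥ 71, so X ≥ 8.
The smallest integer in [-4, 9] satisfying this is 8.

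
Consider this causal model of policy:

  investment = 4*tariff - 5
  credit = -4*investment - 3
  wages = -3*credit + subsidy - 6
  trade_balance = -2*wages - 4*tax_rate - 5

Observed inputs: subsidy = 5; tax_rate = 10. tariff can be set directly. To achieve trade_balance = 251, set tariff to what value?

Substituting into the credit equation gives credit = -16*tariff + 17.
This gives wages = 48*tariff - 52.
This gives trade_balance = -96*tariff + 59.
Solve -96*tariff + 59 = 251: tariff = (251 - 59) / -96 = -2.

tariff = -2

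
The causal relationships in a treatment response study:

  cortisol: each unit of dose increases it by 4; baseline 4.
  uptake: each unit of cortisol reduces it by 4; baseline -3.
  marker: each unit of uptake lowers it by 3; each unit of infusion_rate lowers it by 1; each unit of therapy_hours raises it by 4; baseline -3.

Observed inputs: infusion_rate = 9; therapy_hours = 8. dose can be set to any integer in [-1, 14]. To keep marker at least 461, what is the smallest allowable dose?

dose = 8

Substituting into the uptake equation gives uptake = -16*dose - 19.
This gives marker = 48*dose + 77.
Require 48*dose + 77 ≥ 461, so dose ≥ 8.
The smallest integer in [-1, 14] satisfying this is 8.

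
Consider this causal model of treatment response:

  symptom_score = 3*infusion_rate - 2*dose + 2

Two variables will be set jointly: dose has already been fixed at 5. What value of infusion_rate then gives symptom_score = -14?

With dose held at 5:
Substituting into the symptom_score equation gives symptom_score = 3*infusion_rate - 8.
Solve 3*infusion_rate - 8 = -14: infusion_rate = (-14 + 8) / 3 = -2.

infusion_rate = -2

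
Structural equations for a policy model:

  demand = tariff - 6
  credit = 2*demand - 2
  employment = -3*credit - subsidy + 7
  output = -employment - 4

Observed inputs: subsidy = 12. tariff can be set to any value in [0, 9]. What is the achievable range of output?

Substituting into the credit equation gives credit = 2*tariff - 14.
employment becomes -6*tariff + 37.
Substituting into the output equation gives output = 6*tariff - 41.
Linear in tariff, so extremes are at the endpoints: tariff = 0 gives output = -41; tariff = 9 gives output = 13.

-41 to 13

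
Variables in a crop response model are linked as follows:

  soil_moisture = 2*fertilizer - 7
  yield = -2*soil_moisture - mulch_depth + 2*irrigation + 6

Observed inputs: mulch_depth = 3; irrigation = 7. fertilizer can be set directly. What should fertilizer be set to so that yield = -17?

Substituting into the yield equation gives yield = -4*fertilizer + 31.
Solve -4*fertilizer + 31 = -17: fertilizer = (-17 - 31) / -4 = 12.

fertilizer = 12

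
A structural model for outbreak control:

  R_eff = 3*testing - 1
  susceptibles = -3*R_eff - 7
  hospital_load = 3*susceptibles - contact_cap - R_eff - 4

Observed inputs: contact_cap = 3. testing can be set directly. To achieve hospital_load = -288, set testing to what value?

testing = 9

Substituting into the susceptibles equation gives susceptibles = -9*testing - 4.
So hospital_load = -30*testing - 18.
Solve -30*testing - 18 = -288: testing = (-288 + 18) / -30 = 9.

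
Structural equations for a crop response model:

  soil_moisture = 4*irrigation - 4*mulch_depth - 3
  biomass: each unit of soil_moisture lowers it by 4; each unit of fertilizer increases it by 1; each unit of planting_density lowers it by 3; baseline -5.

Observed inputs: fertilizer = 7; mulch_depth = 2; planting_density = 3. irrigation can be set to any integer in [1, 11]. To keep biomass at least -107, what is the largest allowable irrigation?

irrigation = 9

Substituting into the soil_moisture equation gives soil_moisture = 4*irrigation - 11.
biomass becomes -16*irrigation + 37.
Require -16*irrigation + 37 ≥ -107, so irrigation ≤ 9.
The largest integer in [1, 11] satisfying this is 9.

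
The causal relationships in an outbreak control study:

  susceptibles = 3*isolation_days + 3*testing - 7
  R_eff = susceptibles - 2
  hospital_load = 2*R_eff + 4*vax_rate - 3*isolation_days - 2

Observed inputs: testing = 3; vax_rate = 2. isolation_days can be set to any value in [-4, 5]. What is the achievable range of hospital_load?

-6 to 21

Substituting into the susceptibles equation gives susceptibles = 3*isolation_days + 2.
This gives R_eff = 3*isolation_days.
Substituting into the hospital_load equation gives hospital_load = 3*isolation_days + 6.
Linear in isolation_days, so extremes are at the endpoints: isolation_days = -4 gives hospital_load = -6; isolation_days = 5 gives hospital_load = 21.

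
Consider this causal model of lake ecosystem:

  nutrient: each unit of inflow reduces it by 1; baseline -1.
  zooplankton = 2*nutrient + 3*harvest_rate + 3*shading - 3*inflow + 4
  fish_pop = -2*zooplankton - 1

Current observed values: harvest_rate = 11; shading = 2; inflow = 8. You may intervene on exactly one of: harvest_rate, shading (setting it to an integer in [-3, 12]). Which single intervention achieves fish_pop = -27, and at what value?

Intervening on harvest_rate: fish_pop = -6*harvest_rate + 63. Reaching -27 requires harvest_rate = 15, outside [-3, 12].
Intervening on shading: with other inputs at their observed values, fish_pop = -6*shading + 9. Solving for -27 gives shading = 6, within [-3, 12].

set shading = 6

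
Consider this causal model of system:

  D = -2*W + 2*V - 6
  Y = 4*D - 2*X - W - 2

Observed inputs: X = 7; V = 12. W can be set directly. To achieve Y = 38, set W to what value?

W = 2

Substituting into the D equation gives D = -2*W + 18.
Substituting into the Y equation gives Y = -9*W + 56.
Solve -9*W + 56 = 38: W = (38 - 56) / -9 = 2.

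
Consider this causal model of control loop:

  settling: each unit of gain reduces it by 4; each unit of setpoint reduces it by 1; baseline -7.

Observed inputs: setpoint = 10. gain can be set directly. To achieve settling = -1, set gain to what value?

Substituting into the settling equation gives settling = -4*gain - 17.
Solve -4*gain - 17 = -1: gain = (-1 + 17) / -4 = -4.

gain = -4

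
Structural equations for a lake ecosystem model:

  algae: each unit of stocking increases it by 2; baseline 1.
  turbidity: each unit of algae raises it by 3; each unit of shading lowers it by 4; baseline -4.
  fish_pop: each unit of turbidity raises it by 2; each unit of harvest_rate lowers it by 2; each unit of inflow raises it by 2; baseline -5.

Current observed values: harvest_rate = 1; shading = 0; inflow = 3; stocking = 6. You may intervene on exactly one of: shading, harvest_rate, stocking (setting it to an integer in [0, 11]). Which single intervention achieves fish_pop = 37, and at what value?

Intervening on shading: with other inputs at their observed values, fish_pop = -8*shading + 69. Solving for 37 gives shading = 4, within [0, 11].
Intervening on harvest_rate: fish_pop = -2*harvest_rate + 71. Reaching 37 requires harvest_rate = 17, outside [0, 11].
Intervening on stocking: fish_pop = 12*stocking - 3. Reaching 37 requires stocking = 10/3, not an integer.

set shading = 4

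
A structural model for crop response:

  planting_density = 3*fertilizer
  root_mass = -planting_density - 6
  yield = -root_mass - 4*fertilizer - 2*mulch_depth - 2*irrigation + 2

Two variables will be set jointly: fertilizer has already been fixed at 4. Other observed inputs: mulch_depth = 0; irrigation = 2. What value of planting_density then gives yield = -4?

planting_density = 8

With fertilizer held at 4:
Intervening on planting_density fixes its value directly, overriding its dependence on fertilizer.
Substituting into the yield equation gives yield = planting_density - 12.
Solve planting_density - 12 = -4: planting_density = (-4 + 12) / 1 = 8.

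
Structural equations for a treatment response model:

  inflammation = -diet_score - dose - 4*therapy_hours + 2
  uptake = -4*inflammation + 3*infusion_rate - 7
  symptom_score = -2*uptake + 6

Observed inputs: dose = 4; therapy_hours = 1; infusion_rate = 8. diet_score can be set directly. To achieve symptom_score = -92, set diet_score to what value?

Substituting into the inflammation equation gives inflammation = -diet_score - 6.
uptake becomes 4*diet_score + 41.
Substituting into the symptom_score equation gives symptom_score = -8*diet_score - 76.
Solve -8*diet_score - 76 = -92: diet_score = (-92 + 76) / -8 = 2.

diet_score = 2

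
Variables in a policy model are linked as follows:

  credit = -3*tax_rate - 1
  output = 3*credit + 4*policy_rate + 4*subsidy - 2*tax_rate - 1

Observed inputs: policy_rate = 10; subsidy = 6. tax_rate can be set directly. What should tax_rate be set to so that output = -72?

tax_rate = 12

Substituting into the output equation gives output = -11*tax_rate + 60.
Solve -11*tax_rate + 60 = -72: tax_rate = (-72 - 60) / -11 = 12.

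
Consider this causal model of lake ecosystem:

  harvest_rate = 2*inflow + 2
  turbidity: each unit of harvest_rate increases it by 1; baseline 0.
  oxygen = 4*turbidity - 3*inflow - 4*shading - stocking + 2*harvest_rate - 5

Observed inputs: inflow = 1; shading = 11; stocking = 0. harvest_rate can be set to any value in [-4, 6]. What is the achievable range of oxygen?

Intervening on harvest_rate fixes its value directly, overriding its dependence on inflow.
Substituting into the oxygen equation gives oxygen = 6*harvest_rate - 52.
Linear in harvest_rate, so extremes are at the endpoints: harvest_rate = -4 gives oxygen = -76; harvest_rate = 6 gives oxygen = -16.

-76 to -16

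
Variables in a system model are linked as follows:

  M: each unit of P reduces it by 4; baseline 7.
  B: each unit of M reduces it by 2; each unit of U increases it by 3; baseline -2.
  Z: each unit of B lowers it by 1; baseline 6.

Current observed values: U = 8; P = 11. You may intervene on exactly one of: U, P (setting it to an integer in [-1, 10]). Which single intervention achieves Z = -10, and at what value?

Intervening on U: Z = -3*U - 66. Reaching -10 requires U = -56/3, not an integer.
Intervening on P: with other inputs at their observed values, Z = -8*P - 2. Solving for -10 gives P = 1, within [-1, 10].

set P = 1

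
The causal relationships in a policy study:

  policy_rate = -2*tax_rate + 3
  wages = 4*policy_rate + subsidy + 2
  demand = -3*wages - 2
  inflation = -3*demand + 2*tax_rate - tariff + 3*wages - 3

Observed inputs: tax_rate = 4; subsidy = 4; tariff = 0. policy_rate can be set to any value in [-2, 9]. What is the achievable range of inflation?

-13 to 515

Intervening on policy_rate fixes its value directly, overriding its dependence on tax_rate.
Substituting into the wages equation gives wages = 4*policy_rate + 6.
Substituting into the demand equation gives demand = -12*policy_rate - 20.
This gives inflation = 48*policy_rate + 83.
Linear in policy_rate, so extremes are at the endpoints: policy_rate = -2 gives inflation = -13; policy_rate = 9 gives inflation = 515.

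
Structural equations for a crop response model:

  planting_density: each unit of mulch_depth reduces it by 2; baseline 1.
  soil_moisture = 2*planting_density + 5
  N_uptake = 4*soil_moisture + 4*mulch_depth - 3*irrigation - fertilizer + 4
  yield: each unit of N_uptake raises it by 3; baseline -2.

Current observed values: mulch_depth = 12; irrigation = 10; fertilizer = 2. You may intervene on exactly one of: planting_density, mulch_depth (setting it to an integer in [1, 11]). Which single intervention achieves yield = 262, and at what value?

set planting_density = 6

Intervening on planting_density: with other inputs at their observed values, yield = 24*planting_density + 118. Solving for 262 gives planting_density = 6, within [1, 11].
Intervening on mulch_depth: yield = -36*mulch_depth - 2. Reaching 262 requires mulch_depth = -22/3, not an integer.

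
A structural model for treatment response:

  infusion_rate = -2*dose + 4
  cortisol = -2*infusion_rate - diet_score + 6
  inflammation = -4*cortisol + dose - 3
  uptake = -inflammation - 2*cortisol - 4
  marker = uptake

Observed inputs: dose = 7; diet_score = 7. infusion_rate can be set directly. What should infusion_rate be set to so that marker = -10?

infusion_rate = 0

Intervening on infusion_rate fixes its value directly, overriding its dependence on dose.
Substituting into the cortisol equation gives cortisol = -2*infusion_rate - 1.
So inflammation = 8*infusion_rate + 8.
Substituting into the uptake equation gives uptake = -4*infusion_rate - 10.
So marker = -4*infusion_rate - 10.
Solve -4*infusion_rate - 10 = -10: infusion_rate = (-10 + 10) / -4 = 0.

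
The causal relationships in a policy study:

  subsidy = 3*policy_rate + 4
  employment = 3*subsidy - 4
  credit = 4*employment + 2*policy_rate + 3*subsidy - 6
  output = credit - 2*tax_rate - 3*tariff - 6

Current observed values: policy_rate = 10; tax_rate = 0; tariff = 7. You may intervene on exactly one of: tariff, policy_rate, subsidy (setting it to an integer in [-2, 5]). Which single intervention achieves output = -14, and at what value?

set subsidy = 1

Intervening on tariff: output = -3*tariff + 502. Reaching -14 requires tariff = 172, outside [-2, 5].
Intervening on policy_rate: output = 47*policy_rate + 11. Reaching -14 requires policy_rate = -25/47, not an integer.
Intervening on subsidy: with other inputs at their observed values, output = 15*subsidy - 29. Solving for -14 gives subsidy = 1, within [-2, 5].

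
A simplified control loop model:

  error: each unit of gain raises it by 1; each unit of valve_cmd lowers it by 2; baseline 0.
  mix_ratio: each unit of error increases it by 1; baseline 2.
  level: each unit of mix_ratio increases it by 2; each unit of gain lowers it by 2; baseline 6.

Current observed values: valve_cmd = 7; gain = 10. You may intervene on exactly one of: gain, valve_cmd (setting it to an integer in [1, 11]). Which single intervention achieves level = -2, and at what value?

set valve_cmd = 3

Intervening on gain: the paths from gain to level cancel (net effect zero), leaving level = -18; -2 is unreachable this way.
Intervening on valve_cmd: with other inputs at their observed values, level = -4*valve_cmd + 10. Solving for -2 gives valve_cmd = 3, within [1, 11].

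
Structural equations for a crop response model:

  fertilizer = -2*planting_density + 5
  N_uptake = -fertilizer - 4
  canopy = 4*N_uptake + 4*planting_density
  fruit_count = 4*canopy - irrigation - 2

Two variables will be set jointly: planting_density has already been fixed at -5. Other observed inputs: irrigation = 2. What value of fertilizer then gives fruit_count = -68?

With planting_density held at -5:
Intervening on fertilizer fixes its value directly, overriding its dependence on planting_density.
Substituting into the canopy equation gives canopy = -4*fertilizer - 36.
fruit_count becomes -16*fertilizer - 148.
Solve -16*fertilizer - 148 = -68: fertilizer = (-68 + 148) / -16 = -5.

fertilizer = -5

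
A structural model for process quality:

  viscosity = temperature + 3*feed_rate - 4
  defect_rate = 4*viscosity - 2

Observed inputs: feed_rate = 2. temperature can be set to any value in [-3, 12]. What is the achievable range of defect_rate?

-6 to 54

Substituting into the viscosity equation gives viscosity = temperature + 2.
This gives defect_rate = 4*temperature + 6.
Linear in temperature, so extremes are at the endpoints: temperature = -3 gives defect_rate = -6; temperature = 12 gives defect_rate = 54.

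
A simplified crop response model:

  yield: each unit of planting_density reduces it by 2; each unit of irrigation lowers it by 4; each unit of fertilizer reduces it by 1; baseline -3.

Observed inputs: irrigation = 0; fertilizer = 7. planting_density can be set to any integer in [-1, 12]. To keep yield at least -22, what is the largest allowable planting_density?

Substituting into the yield equation gives yield = -2*planting_density - 10.
Require -2*planting_density - 10 ≥ -22, so planting_density ≤ 6.
The largest integer in [-1, 12] satisfying this is 6.

planting_density = 6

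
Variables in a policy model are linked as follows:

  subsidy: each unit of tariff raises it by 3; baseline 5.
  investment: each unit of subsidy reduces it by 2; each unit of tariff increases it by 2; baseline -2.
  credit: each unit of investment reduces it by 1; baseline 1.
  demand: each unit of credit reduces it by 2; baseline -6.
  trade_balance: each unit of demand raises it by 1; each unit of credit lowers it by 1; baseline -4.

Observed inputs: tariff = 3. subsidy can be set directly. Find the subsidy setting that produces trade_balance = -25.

subsidy = 4

Intervening on subsidy fixes its value directly, overriding its dependence on tariff.
Substituting into the investment equation gives investment = -2*subsidy + 4.
credit becomes 2*subsidy - 3.
This gives demand = -4*subsidy.
So trade_balance = -6*subsidy - 1.
Solve -6*subsidy - 1 = -25: subsidy = (-25 + 1) / -6 = 4.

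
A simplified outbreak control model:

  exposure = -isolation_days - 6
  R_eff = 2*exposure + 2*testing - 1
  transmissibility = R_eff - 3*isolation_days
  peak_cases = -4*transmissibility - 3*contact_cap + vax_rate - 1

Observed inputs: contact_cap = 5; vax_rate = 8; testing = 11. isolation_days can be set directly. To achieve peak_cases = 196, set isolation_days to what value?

Substituting into the R_eff equation gives R_eff = -2*isolation_days + 9.
transmissibility becomes -5*isolation_days + 9.
Substituting into the peak_cases equation gives peak_cases = 20*isolation_days - 44.
Solve 20*isolation_days - 44 = 196: isolation_days = (196 + 44) / 20 = 12.

isolation_days = 12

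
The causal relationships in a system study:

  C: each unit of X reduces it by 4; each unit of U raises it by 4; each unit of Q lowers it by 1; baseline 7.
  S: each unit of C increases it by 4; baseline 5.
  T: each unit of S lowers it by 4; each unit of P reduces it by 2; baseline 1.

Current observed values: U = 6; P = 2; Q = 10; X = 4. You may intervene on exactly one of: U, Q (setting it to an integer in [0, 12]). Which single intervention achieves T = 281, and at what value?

set U = 0

Intervening on U: with other inputs at their observed values, T = -64*U + 281. Solving for 281 gives U = 0, within [0, 12].
Intervening on Q: T = 16*Q - 263. Reaching 281 requires Q = 34, outside [0, 12].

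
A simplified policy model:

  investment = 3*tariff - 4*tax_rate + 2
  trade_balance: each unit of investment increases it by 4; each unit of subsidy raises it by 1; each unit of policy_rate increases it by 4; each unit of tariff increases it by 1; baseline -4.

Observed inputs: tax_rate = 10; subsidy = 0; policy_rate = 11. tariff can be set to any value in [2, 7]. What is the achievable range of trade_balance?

-86 to -21

Substituting into the investment equation gives investment = 3*tariff - 38.
Substituting into the trade_balance equation gives trade_balance = 13*tariff - 112.
Linear in tariff, so extremes are at the endpoints: tariff = 2 gives trade_balance = -86; tariff = 7 gives trade_balance = -21.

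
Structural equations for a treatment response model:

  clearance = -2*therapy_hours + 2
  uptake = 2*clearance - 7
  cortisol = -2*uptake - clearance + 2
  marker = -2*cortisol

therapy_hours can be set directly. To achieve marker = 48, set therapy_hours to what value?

therapy_hours = -3

Substituting into the uptake equation gives uptake = -4*therapy_hours - 3.
cortisol becomes 10*therapy_hours + 6.
Substituting into the marker equation gives marker = -20*therapy_hours - 12.
Solve -20*therapy_hours - 12 = 48: therapy_hours = (48 + 12) / -20 = -3.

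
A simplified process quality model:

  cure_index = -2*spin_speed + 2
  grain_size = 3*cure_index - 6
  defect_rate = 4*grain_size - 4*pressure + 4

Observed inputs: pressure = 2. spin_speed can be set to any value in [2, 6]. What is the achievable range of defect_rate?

-148 to -52

Substituting into the grain_size equation gives grain_size = -6*spin_speed.
So defect_rate = -24*spin_speed - 4.
Linear in spin_speed, so extremes are at the endpoints: spin_speed = 2 gives defect_rate = -52; spin_speed = 6 gives defect_rate = -148.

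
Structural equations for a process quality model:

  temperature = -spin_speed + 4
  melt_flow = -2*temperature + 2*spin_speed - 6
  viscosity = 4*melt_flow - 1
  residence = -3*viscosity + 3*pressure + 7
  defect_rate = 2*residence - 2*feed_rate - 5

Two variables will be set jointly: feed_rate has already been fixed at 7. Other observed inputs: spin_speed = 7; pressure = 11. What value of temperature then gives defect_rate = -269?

temperature = -3

With feed_rate held at 7:
Intervening on temperature fixes its value directly, overriding its dependence on spin_speed.
Substituting into the melt_flow equation gives melt_flow = -2*temperature + 8.
So viscosity = -8*temperature + 31.
So residence = 24*temperature - 53.
defect_rate becomes 48*temperature - 125.
Solve 48*temperature - 125 = -269: temperature = (-269 + 125) / 48 = -3.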